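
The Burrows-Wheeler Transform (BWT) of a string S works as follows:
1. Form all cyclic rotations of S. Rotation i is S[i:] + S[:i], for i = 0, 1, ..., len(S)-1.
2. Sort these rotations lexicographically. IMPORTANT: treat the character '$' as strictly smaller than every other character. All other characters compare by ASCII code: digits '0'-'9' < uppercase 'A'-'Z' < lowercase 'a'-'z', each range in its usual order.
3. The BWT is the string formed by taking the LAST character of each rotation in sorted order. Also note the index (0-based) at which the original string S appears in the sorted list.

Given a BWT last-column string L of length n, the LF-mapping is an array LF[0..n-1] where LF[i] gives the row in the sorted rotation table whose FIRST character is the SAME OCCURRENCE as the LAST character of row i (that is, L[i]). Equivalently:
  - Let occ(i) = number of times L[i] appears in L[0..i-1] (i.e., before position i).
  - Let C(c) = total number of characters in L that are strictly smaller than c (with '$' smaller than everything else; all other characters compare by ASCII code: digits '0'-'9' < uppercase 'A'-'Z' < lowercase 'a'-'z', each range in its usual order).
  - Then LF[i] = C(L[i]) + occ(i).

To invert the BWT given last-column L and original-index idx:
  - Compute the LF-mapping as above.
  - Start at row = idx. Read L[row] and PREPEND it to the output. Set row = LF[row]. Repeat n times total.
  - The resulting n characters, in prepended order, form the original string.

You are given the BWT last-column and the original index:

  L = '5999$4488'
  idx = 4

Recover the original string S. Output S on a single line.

Answer: 89494895$

Derivation:
LF mapping: 3 6 7 8 0 1 2 4 5
Walk LF starting at row 4, prepending L[row]:
  step 1: row=4, L[4]='$', prepend. Next row=LF[4]=0
  step 2: row=0, L[0]='5', prepend. Next row=LF[0]=3
  step 3: row=3, L[3]='9', prepend. Next row=LF[3]=8
  step 4: row=8, L[8]='8', prepend. Next row=LF[8]=5
  step 5: row=5, L[5]='4', prepend. Next row=LF[5]=1
  step 6: row=1, L[1]='9', prepend. Next row=LF[1]=6
  step 7: row=6, L[6]='4', prepend. Next row=LF[6]=2
  step 8: row=2, L[2]='9', prepend. Next row=LF[2]=7
  step 9: row=7, L[7]='8', prepend. Next row=LF[7]=4
Reversed output: 89494895$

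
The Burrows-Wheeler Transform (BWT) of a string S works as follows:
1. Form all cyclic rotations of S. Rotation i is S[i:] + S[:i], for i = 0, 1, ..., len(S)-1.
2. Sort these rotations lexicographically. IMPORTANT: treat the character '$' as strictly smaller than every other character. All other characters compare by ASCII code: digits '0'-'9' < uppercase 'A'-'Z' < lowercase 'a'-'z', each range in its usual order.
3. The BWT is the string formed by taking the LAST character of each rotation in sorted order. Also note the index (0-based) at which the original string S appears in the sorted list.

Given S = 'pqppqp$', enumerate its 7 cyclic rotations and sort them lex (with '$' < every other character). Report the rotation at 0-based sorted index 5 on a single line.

Answer: qp$pqpp

Derivation:
All 7 rotations (rotation i = S[i:]+S[:i]):
  rot[0] = pqppqp$
  rot[1] = qppqp$p
  rot[2] = ppqp$pq
  rot[3] = pqp$pqp
  rot[4] = qp$pqpp
  rot[5] = p$pqppq
  rot[6] = $pqppqp
Sorted (with $ < everything):
  sorted[0] = $pqppqp
  sorted[1] = p$pqppq
  sorted[2] = ppqp$pq
  sorted[3] = pqp$pqp
  sorted[4] = pqppqp$
  sorted[5] = qp$pqpp
  sorted[6] = qppqp$p
sorted[5] = qp$pqpp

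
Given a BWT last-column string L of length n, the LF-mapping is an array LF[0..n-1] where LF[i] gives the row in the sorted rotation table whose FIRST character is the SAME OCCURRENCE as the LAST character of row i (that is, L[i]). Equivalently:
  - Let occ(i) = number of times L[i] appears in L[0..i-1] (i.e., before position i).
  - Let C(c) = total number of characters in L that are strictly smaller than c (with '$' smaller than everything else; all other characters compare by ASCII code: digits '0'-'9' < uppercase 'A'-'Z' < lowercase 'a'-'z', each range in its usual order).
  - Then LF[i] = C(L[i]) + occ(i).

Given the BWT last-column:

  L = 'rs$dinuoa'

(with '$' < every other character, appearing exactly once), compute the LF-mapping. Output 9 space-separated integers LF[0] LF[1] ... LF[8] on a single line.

Char counts: '$':1, 'a':1, 'd':1, 'i':1, 'n':1, 'o':1, 'r':1, 's':1, 'u':1
C (first-col start): C('$')=0, C('a')=1, C('d')=2, C('i')=3, C('n')=4, C('o')=5, C('r')=6, C('s')=7, C('u')=8
L[0]='r': occ=0, LF[0]=C('r')+0=6+0=6
L[1]='s': occ=0, LF[1]=C('s')+0=7+0=7
L[2]='$': occ=0, LF[2]=C('$')+0=0+0=0
L[3]='d': occ=0, LF[3]=C('d')+0=2+0=2
L[4]='i': occ=0, LF[4]=C('i')+0=3+0=3
L[5]='n': occ=0, LF[5]=C('n')+0=4+0=4
L[6]='u': occ=0, LF[6]=C('u')+0=8+0=8
L[7]='o': occ=0, LF[7]=C('o')+0=5+0=5
L[8]='a': occ=0, LF[8]=C('a')+0=1+0=1

Answer: 6 7 0 2 3 4 8 5 1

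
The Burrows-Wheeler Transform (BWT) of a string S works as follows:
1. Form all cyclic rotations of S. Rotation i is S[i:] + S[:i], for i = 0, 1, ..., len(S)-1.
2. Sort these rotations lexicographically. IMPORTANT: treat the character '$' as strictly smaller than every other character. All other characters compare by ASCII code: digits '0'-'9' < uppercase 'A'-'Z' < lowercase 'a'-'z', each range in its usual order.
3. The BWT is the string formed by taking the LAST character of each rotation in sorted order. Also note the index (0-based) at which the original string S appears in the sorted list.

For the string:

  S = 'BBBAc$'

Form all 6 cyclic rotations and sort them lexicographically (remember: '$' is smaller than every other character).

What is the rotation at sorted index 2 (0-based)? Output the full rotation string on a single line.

Answer: BAc$BB

Derivation:
All 6 rotations (rotation i = S[i:]+S[:i]):
  rot[0] = BBBAc$
  rot[1] = BBAc$B
  rot[2] = BAc$BB
  rot[3] = Ac$BBB
  rot[4] = c$BBBA
  rot[5] = $BBBAc
Sorted (with $ < everything):
  sorted[0] = $BBBAc
  sorted[1] = Ac$BBB
  sorted[2] = BAc$BB
  sorted[3] = BBAc$B
  sorted[4] = BBBAc$
  sorted[5] = c$BBBA
sorted[2] = BAc$BB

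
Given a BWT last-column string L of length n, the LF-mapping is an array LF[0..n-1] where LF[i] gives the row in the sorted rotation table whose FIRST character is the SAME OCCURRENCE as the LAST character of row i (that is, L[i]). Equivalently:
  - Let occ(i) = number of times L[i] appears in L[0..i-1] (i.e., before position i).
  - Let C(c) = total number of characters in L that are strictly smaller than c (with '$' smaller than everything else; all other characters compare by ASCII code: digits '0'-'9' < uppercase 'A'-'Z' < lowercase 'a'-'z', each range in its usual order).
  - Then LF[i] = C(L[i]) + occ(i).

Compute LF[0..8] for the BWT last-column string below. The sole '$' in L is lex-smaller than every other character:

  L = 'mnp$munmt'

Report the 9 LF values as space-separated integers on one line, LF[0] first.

Answer: 1 4 6 0 2 8 5 3 7

Derivation:
Char counts: '$':1, 'm':3, 'n':2, 'p':1, 't':1, 'u':1
C (first-col start): C('$')=0, C('m')=1, C('n')=4, C('p')=6, C('t')=7, C('u')=8
L[0]='m': occ=0, LF[0]=C('m')+0=1+0=1
L[1]='n': occ=0, LF[1]=C('n')+0=4+0=4
L[2]='p': occ=0, LF[2]=C('p')+0=6+0=6
L[3]='$': occ=0, LF[3]=C('$')+0=0+0=0
L[4]='m': occ=1, LF[4]=C('m')+1=1+1=2
L[5]='u': occ=0, LF[5]=C('u')+0=8+0=8
L[6]='n': occ=1, LF[6]=C('n')+1=4+1=5
L[7]='m': occ=2, LF[7]=C('m')+2=1+2=3
L[8]='t': occ=0, LF[8]=C('t')+0=7+0=7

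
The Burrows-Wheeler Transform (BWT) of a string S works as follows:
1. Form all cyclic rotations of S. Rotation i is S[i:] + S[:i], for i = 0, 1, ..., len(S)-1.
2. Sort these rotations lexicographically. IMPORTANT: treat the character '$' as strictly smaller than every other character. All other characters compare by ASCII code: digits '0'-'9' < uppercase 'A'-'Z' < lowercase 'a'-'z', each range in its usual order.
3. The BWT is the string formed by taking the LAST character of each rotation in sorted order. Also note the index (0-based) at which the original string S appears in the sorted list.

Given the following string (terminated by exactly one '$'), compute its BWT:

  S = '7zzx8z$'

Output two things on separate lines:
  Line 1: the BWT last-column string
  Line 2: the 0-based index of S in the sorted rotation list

All 7 rotations (rotation i = S[i:]+S[:i]):
  rot[0] = 7zzx8z$
  rot[1] = zzx8z$7
  rot[2] = zx8z$7z
  rot[3] = x8z$7zz
  rot[4] = 8z$7zzx
  rot[5] = z$7zzx8
  rot[6] = $7zzx8z
Sorted (with $ < everything):
  sorted[0] = $7zzx8z  (last char: 'z')
  sorted[1] = 7zzx8z$  (last char: '$')
  sorted[2] = 8z$7zzx  (last char: 'x')
  sorted[3] = x8z$7zz  (last char: 'z')
  sorted[4] = z$7zzx8  (last char: '8')
  sorted[5] = zx8z$7z  (last char: 'z')
  sorted[6] = zzx8z$7  (last char: '7')
Last column: z$xz8z7
Original string S is at sorted index 1

Answer: z$xz8z7
1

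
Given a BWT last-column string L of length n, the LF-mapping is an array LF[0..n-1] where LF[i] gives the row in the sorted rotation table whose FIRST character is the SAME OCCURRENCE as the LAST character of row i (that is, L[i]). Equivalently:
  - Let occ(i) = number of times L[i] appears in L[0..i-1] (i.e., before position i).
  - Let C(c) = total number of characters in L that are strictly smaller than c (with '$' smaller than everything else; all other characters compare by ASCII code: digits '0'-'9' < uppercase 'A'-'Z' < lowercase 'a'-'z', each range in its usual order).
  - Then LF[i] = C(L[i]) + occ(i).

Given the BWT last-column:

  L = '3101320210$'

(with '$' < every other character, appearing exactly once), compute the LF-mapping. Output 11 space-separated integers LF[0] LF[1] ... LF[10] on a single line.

Char counts: '$':1, '0':3, '1':3, '2':2, '3':2
C (first-col start): C('$')=0, C('0')=1, C('1')=4, C('2')=7, C('3')=9
L[0]='3': occ=0, LF[0]=C('3')+0=9+0=9
L[1]='1': occ=0, LF[1]=C('1')+0=4+0=4
L[2]='0': occ=0, LF[2]=C('0')+0=1+0=1
L[3]='1': occ=1, LF[3]=C('1')+1=4+1=5
L[4]='3': occ=1, LF[4]=C('3')+1=9+1=10
L[5]='2': occ=0, LF[5]=C('2')+0=7+0=7
L[6]='0': occ=1, LF[6]=C('0')+1=1+1=2
L[7]='2': occ=1, LF[7]=C('2')+1=7+1=8
L[8]='1': occ=2, LF[8]=C('1')+2=4+2=6
L[9]='0': occ=2, LF[9]=C('0')+2=1+2=3
L[10]='$': occ=0, LF[10]=C('$')+0=0+0=0

Answer: 9 4 1 5 10 7 2 8 6 3 0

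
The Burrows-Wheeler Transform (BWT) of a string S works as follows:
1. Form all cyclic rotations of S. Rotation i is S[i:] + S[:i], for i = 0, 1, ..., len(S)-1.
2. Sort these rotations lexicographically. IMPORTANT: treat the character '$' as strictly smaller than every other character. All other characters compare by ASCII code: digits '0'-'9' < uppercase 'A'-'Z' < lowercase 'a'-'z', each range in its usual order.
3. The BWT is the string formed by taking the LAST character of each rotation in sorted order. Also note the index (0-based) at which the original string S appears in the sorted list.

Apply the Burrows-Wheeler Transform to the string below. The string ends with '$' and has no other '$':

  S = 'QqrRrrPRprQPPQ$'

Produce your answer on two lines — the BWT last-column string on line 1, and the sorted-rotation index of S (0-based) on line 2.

All 15 rotations (rotation i = S[i:]+S[:i]):
  rot[0] = QqrRrrPRprQPPQ$
  rot[1] = qrRrrPRprQPPQ$Q
  rot[2] = rRrrPRprQPPQ$Qq
  rot[3] = RrrPRprQPPQ$Qqr
  rot[4] = rrPRprQPPQ$QqrR
  rot[5] = rPRprQPPQ$QqrRr
  rot[6] = PRprQPPQ$QqrRrr
  rot[7] = RprQPPQ$QqrRrrP
  rot[8] = prQPPQ$QqrRrrPR
  rot[9] = rQPPQ$QqrRrrPRp
  rot[10] = QPPQ$QqrRrrPRpr
  rot[11] = PPQ$QqrRrrPRprQ
  rot[12] = PQ$QqrRrrPRprQP
  rot[13] = Q$QqrRrrPRprQPP
  rot[14] = $QqrRrrPRprQPPQ
Sorted (with $ < everything):
  sorted[0] = $QqrRrrPRprQPPQ  (last char: 'Q')
  sorted[1] = PPQ$QqrRrrPRprQ  (last char: 'Q')
  sorted[2] = PQ$QqrRrrPRprQP  (last char: 'P')
  sorted[3] = PRprQPPQ$QqrRrr  (last char: 'r')
  sorted[4] = Q$QqrRrrPRprQPP  (last char: 'P')
  sorted[5] = QPPQ$QqrRrrPRpr  (last char: 'r')
  sorted[6] = QqrRrrPRprQPPQ$  (last char: '$')
  sorted[7] = RprQPPQ$QqrRrrP  (last char: 'P')
  sorted[8] = RrrPRprQPPQ$Qqr  (last char: 'r')
  sorted[9] = prQPPQ$QqrRrrPR  (last char: 'R')
  sorted[10] = qrRrrPRprQPPQ$Q  (last char: 'Q')
  sorted[11] = rPRprQPPQ$QqrRr  (last char: 'r')
  sorted[12] = rQPPQ$QqrRrrPRp  (last char: 'p')
  sorted[13] = rRrrPRprQPPQ$Qq  (last char: 'q')
  sorted[14] = rrPRprQPPQ$QqrR  (last char: 'R')
Last column: QQPrPr$PrRQrpqR
Original string S is at sorted index 6

Answer: QQPrPr$PrRQrpqR
6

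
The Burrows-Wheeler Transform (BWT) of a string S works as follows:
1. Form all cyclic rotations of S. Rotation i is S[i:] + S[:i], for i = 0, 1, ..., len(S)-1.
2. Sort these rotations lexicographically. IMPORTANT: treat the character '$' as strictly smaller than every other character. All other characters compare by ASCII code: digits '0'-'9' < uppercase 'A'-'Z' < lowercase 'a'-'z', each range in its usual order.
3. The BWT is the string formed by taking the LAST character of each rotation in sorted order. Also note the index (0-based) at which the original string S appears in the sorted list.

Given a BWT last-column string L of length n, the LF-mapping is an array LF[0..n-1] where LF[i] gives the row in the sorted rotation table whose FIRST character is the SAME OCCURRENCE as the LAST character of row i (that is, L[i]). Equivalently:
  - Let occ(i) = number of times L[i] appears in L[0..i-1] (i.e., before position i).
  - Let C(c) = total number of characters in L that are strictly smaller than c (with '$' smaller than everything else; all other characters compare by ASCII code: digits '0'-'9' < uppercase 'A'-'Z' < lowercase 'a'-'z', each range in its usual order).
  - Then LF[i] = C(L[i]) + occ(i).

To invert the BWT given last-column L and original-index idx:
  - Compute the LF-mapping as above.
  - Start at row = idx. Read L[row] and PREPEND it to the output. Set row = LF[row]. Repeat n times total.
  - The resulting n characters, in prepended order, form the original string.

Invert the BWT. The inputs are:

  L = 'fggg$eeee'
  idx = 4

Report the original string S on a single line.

LF mapping: 5 6 7 8 0 1 2 3 4
Walk LF starting at row 4, prepending L[row]:
  step 1: row=4, L[4]='$', prepend. Next row=LF[4]=0
  step 2: row=0, L[0]='f', prepend. Next row=LF[0]=5
  step 3: row=5, L[5]='e', prepend. Next row=LF[5]=1
  step 4: row=1, L[1]='g', prepend. Next row=LF[1]=6
  step 5: row=6, L[6]='e', prepend. Next row=LF[6]=2
  step 6: row=2, L[2]='g', prepend. Next row=LF[2]=7
  step 7: row=7, L[7]='e', prepend. Next row=LF[7]=3
  step 8: row=3, L[3]='g', prepend. Next row=LF[3]=8
  step 9: row=8, L[8]='e', prepend. Next row=LF[8]=4
Reversed output: egegegef$

Answer: egegegef$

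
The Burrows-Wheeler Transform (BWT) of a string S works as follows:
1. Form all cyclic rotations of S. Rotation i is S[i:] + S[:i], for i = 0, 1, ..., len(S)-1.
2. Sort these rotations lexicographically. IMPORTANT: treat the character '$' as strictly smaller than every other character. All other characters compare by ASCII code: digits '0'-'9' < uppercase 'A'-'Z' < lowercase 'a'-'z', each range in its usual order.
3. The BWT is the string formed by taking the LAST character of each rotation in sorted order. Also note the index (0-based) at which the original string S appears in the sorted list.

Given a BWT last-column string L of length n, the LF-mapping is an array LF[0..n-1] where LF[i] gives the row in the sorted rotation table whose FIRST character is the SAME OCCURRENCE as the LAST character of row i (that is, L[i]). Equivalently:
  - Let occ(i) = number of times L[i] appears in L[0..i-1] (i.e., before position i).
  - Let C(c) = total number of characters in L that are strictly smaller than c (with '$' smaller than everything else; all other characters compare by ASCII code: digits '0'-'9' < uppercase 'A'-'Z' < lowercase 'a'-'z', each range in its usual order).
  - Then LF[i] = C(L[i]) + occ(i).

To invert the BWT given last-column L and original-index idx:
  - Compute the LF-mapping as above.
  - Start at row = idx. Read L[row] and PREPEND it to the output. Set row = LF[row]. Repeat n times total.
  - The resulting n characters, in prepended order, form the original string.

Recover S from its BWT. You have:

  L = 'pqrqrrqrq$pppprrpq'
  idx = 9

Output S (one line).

LF mapping: 1 7 12 8 13 14 9 15 10 0 2 3 4 5 16 17 6 11
Walk LF starting at row 9, prepending L[row]:
  step 1: row=9, L[9]='$', prepend. Next row=LF[9]=0
  step 2: row=0, L[0]='p', prepend. Next row=LF[0]=1
  step 3: row=1, L[1]='q', prepend. Next row=LF[1]=7
  step 4: row=7, L[7]='r', prepend. Next row=LF[7]=15
  step 5: row=15, L[15]='r', prepend. Next row=LF[15]=17
  step 6: row=17, L[17]='q', prepend. Next row=LF[17]=11
  step 7: row=11, L[11]='p', prepend. Next row=LF[11]=3
  step 8: row=3, L[3]='q', prepend. Next row=LF[3]=8
  step 9: row=8, L[8]='q', prepend. Next row=LF[8]=10
  step 10: row=10, L[10]='p', prepend. Next row=LF[10]=2
  step 11: row=2, L[2]='r', prepend. Next row=LF[2]=12
  step 12: row=12, L[12]='p', prepend. Next row=LF[12]=4
  step 13: row=4, L[4]='r', prepend. Next row=LF[4]=13
  step 14: row=13, L[13]='p', prepend. Next row=LF[13]=5
  step 15: row=5, L[5]='r', prepend. Next row=LF[5]=14
  step 16: row=14, L[14]='r', prepend. Next row=LF[14]=16
  step 17: row=16, L[16]='p', prepend. Next row=LF[16]=6
  step 18: row=6, L[6]='q', prepend. Next row=LF[6]=9
Reversed output: qprrprprpqqpqrrqp$

Answer: qprrprprpqqpqrrqp$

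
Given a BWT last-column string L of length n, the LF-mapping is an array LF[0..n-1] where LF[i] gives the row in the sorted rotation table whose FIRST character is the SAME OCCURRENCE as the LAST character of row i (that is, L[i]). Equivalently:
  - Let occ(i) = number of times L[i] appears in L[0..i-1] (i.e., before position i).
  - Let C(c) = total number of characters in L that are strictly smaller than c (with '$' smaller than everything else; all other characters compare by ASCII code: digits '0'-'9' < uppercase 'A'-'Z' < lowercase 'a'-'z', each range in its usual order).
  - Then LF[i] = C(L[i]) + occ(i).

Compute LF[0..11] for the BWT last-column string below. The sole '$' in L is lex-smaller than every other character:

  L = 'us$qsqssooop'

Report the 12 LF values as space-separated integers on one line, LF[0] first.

Answer: 11 7 0 5 8 6 9 10 1 2 3 4

Derivation:
Char counts: '$':1, 'o':3, 'p':1, 'q':2, 's':4, 'u':1
C (first-col start): C('$')=0, C('o')=1, C('p')=4, C('q')=5, C('s')=7, C('u')=11
L[0]='u': occ=0, LF[0]=C('u')+0=11+0=11
L[1]='s': occ=0, LF[1]=C('s')+0=7+0=7
L[2]='$': occ=0, LF[2]=C('$')+0=0+0=0
L[3]='q': occ=0, LF[3]=C('q')+0=5+0=5
L[4]='s': occ=1, LF[4]=C('s')+1=7+1=8
L[5]='q': occ=1, LF[5]=C('q')+1=5+1=6
L[6]='s': occ=2, LF[6]=C('s')+2=7+2=9
L[7]='s': occ=3, LF[7]=C('s')+3=7+3=10
L[8]='o': occ=0, LF[8]=C('o')+0=1+0=1
L[9]='o': occ=1, LF[9]=C('o')+1=1+1=2
L[10]='o': occ=2, LF[10]=C('o')+2=1+2=3
L[11]='p': occ=0, LF[11]=C('p')+0=4+0=4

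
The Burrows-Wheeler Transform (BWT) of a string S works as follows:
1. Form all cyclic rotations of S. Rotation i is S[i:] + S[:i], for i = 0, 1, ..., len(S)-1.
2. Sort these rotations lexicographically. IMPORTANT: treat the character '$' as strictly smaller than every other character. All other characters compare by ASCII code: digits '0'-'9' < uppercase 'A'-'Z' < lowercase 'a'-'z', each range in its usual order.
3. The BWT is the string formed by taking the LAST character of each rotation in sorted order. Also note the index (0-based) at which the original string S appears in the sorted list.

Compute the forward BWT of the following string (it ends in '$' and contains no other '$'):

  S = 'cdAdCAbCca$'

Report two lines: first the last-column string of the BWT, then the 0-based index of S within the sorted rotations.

All 11 rotations (rotation i = S[i:]+S[:i]):
  rot[0] = cdAdCAbCca$
  rot[1] = dAdCAbCca$c
  rot[2] = AdCAbCca$cd
  rot[3] = dCAbCca$cdA
  rot[4] = CAbCca$cdAd
  rot[5] = AbCca$cdAdC
  rot[6] = bCca$cdAdCA
  rot[7] = Cca$cdAdCAb
  rot[8] = ca$cdAdCAbC
  rot[9] = a$cdAdCAbCc
  rot[10] = $cdAdCAbCca
Sorted (with $ < everything):
  sorted[0] = $cdAdCAbCca  (last char: 'a')
  sorted[1] = AbCca$cdAdC  (last char: 'C')
  sorted[2] = AdCAbCca$cd  (last char: 'd')
  sorted[3] = CAbCca$cdAd  (last char: 'd')
  sorted[4] = Cca$cdAdCAb  (last char: 'b')
  sorted[5] = a$cdAdCAbCc  (last char: 'c')
  sorted[6] = bCca$cdAdCA  (last char: 'A')
  sorted[7] = ca$cdAdCAbC  (last char: 'C')
  sorted[8] = cdAdCAbCca$  (last char: '$')
  sorted[9] = dAdCAbCca$c  (last char: 'c')
  sorted[10] = dCAbCca$cdA  (last char: 'A')
Last column: aCddbcAC$cA
Original string S is at sorted index 8

Answer: aCddbcAC$cA
8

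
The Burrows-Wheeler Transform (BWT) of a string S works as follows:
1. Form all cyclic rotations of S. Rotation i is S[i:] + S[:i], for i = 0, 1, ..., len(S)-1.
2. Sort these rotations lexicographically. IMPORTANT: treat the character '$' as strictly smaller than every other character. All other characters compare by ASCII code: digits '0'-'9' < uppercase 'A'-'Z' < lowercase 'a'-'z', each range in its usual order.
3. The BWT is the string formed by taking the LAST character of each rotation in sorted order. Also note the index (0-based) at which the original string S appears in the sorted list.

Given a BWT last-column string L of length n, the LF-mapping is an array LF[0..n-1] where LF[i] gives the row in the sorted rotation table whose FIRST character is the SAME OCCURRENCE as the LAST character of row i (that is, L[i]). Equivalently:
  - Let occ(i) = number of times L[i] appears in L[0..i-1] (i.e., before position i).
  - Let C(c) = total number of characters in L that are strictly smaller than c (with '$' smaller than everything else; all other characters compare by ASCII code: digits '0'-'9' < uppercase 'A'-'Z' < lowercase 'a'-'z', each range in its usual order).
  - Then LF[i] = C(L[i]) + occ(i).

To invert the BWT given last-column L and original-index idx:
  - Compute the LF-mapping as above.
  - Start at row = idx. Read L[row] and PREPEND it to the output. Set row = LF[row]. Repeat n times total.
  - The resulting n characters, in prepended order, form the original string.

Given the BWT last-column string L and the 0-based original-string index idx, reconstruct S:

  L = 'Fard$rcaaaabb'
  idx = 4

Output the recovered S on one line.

Answer: abracadabraF$

Derivation:
LF mapping: 1 2 11 10 0 12 9 3 4 5 6 7 8
Walk LF starting at row 4, prepending L[row]:
  step 1: row=4, L[4]='$', prepend. Next row=LF[4]=0
  step 2: row=0, L[0]='F', prepend. Next row=LF[0]=1
  step 3: row=1, L[1]='a', prepend. Next row=LF[1]=2
  step 4: row=2, L[2]='r', prepend. Next row=LF[2]=11
  step 5: row=11, L[11]='b', prepend. Next row=LF[11]=7
  step 6: row=7, L[7]='a', prepend. Next row=LF[7]=3
  step 7: row=3, L[3]='d', prepend. Next row=LF[3]=10
  step 8: row=10, L[10]='a', prepend. Next row=LF[10]=6
  step 9: row=6, L[6]='c', prepend. Next row=LF[6]=9
  step 10: row=9, L[9]='a', prepend. Next row=LF[9]=5
  step 11: row=5, L[5]='r', prepend. Next row=LF[5]=12
  step 12: row=12, L[12]='b', prepend. Next row=LF[12]=8
  step 13: row=8, L[8]='a', prepend. Next row=LF[8]=4
Reversed output: abracadabraF$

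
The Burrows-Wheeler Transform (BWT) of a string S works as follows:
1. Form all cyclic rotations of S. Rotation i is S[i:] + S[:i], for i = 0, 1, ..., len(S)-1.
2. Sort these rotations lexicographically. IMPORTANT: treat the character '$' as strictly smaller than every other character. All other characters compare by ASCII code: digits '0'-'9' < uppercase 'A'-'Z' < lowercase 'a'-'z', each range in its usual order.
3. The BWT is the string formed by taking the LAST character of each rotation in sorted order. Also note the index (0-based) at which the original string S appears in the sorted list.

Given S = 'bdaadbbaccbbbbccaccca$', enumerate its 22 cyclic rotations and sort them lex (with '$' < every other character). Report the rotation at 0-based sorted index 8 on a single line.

Answer: bbbbccaccca$bdaadbbacc

Derivation:
All 22 rotations (rotation i = S[i:]+S[:i]):
  rot[0] = bdaadbbaccbbbbccaccca$
  rot[1] = daadbbaccbbbbccaccca$b
  rot[2] = aadbbaccbbbbccaccca$bd
  rot[3] = adbbaccbbbbccaccca$bda
  rot[4] = dbbaccbbbbccaccca$bdaa
  rot[5] = bbaccbbbbccaccca$bdaad
  rot[6] = baccbbbbccaccca$bdaadb
  rot[7] = accbbbbccaccca$bdaadbb
  rot[8] = ccbbbbccaccca$bdaadbba
  rot[9] = cbbbbccaccca$bdaadbbac
  rot[10] = bbbbccaccca$bdaadbbacc
  rot[11] = bbbccaccca$bdaadbbaccb
  rot[12] = bbccaccca$bdaadbbaccbb
  rot[13] = bccaccca$bdaadbbaccbbb
  rot[14] = ccaccca$bdaadbbaccbbbb
  rot[15] = caccca$bdaadbbaccbbbbc
  rot[16] = accca$bdaadbbaccbbbbcc
  rot[17] = ccca$bdaadbbaccbbbbcca
  rot[18] = cca$bdaadbbaccbbbbccac
  rot[19] = ca$bdaadbbaccbbbbccacc
  rot[20] = a$bdaadbbaccbbbbccaccc
  rot[21] = $bdaadbbaccbbbbccaccca
Sorted (with $ < everything):
  sorted[0] = $bdaadbbaccbbbbccaccca
  sorted[1] = a$bdaadbbaccbbbbccaccc
  sorted[2] = aadbbaccbbbbccaccca$bd
  sorted[3] = accbbbbccaccca$bdaadbb
  sorted[4] = accca$bdaadbbaccbbbbcc
  sorted[5] = adbbaccbbbbccaccca$bda
  sorted[6] = baccbbbbccaccca$bdaadb
  sorted[7] = bbaccbbbbccaccca$bdaad
  sorted[8] = bbbbccaccca$bdaadbbacc
  sorted[9] = bbbccaccca$bdaadbbaccb
  sorted[10] = bbccaccca$bdaadbbaccbb
  sorted[11] = bccaccca$bdaadbbaccbbb
  sorted[12] = bdaadbbaccbbbbccaccca$
  sorted[13] = ca$bdaadbbaccbbbbccacc
  sorted[14] = caccca$bdaadbbaccbbbbc
  sorted[15] = cbbbbccaccca$bdaadbbac
  sorted[16] = cca$bdaadbbaccbbbbccac
  sorted[17] = ccaccca$bdaadbbaccbbbb
  sorted[18] = ccbbbbccaccca$bdaadbba
  sorted[19] = ccca$bdaadbbaccbbbbcca
  sorted[20] = daadbbaccbbbbccaccca$b
  sorted[21] = dbbaccbbbbccaccca$bdaa
sorted[8] = bbbbccaccca$bdaadbbacc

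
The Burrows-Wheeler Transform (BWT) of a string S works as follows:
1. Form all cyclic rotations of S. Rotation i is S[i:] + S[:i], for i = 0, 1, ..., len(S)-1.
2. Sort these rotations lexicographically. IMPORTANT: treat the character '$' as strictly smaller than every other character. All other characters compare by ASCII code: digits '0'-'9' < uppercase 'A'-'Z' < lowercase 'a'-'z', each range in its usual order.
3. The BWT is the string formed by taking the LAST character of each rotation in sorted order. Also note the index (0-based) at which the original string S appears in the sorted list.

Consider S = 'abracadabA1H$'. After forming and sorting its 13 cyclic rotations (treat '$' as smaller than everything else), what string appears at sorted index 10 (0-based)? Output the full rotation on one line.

Answer: cadabA1H$abra

Derivation:
All 13 rotations (rotation i = S[i:]+S[:i]):
  rot[0] = abracadabA1H$
  rot[1] = bracadabA1H$a
  rot[2] = racadabA1H$ab
  rot[3] = acadabA1H$abr
  rot[4] = cadabA1H$abra
  rot[5] = adabA1H$abrac
  rot[6] = dabA1H$abraca
  rot[7] = abA1H$abracad
  rot[8] = bA1H$abracada
  rot[9] = A1H$abracadab
  rot[10] = 1H$abracadabA
  rot[11] = H$abracadabA1
  rot[12] = $abracadabA1H
Sorted (with $ < everything):
  sorted[0] = $abracadabA1H
  sorted[1] = 1H$abracadabA
  sorted[2] = A1H$abracadab
  sorted[3] = H$abracadabA1
  sorted[4] = abA1H$abracad
  sorted[5] = abracadabA1H$
  sorted[6] = acadabA1H$abr
  sorted[7] = adabA1H$abrac
  sorted[8] = bA1H$abracada
  sorted[9] = bracadabA1H$a
  sorted[10] = cadabA1H$abra
  sorted[11] = dabA1H$abraca
  sorted[12] = racadabA1H$ab
sorted[10] = cadabA1H$abra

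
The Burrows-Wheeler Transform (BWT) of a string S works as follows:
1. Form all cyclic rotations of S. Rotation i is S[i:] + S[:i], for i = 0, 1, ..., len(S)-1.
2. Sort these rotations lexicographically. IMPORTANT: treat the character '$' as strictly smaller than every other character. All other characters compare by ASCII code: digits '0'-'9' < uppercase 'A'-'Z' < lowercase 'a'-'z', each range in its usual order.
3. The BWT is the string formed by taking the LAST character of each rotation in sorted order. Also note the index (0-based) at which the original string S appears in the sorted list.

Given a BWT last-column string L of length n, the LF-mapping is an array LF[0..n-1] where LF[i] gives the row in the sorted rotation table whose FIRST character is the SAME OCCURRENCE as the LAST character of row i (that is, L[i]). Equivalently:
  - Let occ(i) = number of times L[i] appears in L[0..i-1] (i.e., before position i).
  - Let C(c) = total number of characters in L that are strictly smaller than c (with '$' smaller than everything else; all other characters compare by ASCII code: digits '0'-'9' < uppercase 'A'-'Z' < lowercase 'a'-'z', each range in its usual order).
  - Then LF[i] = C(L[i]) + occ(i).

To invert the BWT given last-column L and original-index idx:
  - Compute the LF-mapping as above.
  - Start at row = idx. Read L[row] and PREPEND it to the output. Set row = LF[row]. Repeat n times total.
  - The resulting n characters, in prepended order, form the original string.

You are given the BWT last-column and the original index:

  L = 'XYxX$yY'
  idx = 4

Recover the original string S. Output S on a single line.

Answer: YyxXYX$

Derivation:
LF mapping: 1 3 5 2 0 6 4
Walk LF starting at row 4, prepending L[row]:
  step 1: row=4, L[4]='$', prepend. Next row=LF[4]=0
  step 2: row=0, L[0]='X', prepend. Next row=LF[0]=1
  step 3: row=1, L[1]='Y', prepend. Next row=LF[1]=3
  step 4: row=3, L[3]='X', prepend. Next row=LF[3]=2
  step 5: row=2, L[2]='x', prepend. Next row=LF[2]=5
  step 6: row=5, L[5]='y', prepend. Next row=LF[5]=6
  step 7: row=6, L[6]='Y', prepend. Next row=LF[6]=4
Reversed output: YyxXYX$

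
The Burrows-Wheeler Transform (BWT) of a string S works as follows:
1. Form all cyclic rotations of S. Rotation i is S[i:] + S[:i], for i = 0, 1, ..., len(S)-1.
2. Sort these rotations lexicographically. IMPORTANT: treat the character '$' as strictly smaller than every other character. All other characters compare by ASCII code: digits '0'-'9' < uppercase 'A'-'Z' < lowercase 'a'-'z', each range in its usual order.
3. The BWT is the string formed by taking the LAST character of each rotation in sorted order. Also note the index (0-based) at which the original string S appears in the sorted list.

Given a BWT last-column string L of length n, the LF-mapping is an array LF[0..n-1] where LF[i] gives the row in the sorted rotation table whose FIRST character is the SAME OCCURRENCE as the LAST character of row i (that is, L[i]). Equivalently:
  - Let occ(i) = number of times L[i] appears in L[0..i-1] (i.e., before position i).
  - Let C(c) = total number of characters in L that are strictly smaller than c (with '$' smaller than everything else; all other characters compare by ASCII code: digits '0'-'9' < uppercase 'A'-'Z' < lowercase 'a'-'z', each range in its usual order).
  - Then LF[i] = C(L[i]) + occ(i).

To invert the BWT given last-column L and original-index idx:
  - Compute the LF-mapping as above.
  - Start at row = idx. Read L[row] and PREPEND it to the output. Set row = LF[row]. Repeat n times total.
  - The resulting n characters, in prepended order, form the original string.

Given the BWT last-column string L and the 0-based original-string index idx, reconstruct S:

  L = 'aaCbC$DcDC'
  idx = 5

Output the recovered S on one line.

Answer: DbCcaCCDa$

Derivation:
LF mapping: 6 7 1 8 2 0 4 9 5 3
Walk LF starting at row 5, prepending L[row]:
  step 1: row=5, L[5]='$', prepend. Next row=LF[5]=0
  step 2: row=0, L[0]='a', prepend. Next row=LF[0]=6
  step 3: row=6, L[6]='D', prepend. Next row=LF[6]=4
  step 4: row=4, L[4]='C', prepend. Next row=LF[4]=2
  step 5: row=2, L[2]='C', prepend. Next row=LF[2]=1
  step 6: row=1, L[1]='a', prepend. Next row=LF[1]=7
  step 7: row=7, L[7]='c', prepend. Next row=LF[7]=9
  step 8: row=9, L[9]='C', prepend. Next row=LF[9]=3
  step 9: row=3, L[3]='b', prepend. Next row=LF[3]=8
  step 10: row=8, L[8]='D', prepend. Next row=LF[8]=5
Reversed output: DbCcaCCDa$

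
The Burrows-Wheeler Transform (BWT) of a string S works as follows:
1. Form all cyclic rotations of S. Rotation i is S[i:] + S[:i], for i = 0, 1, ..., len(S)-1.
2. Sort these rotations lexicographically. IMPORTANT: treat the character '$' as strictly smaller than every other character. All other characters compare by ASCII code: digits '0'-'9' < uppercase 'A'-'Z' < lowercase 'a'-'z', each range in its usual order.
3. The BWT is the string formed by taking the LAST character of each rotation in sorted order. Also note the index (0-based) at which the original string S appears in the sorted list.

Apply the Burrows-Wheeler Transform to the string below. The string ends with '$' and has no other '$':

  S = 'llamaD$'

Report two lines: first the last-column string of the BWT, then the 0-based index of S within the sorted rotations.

All 7 rotations (rotation i = S[i:]+S[:i]):
  rot[0] = llamaD$
  rot[1] = lamaD$l
  rot[2] = amaD$ll
  rot[3] = maD$lla
  rot[4] = aD$llam
  rot[5] = D$llama
  rot[6] = $llamaD
Sorted (with $ < everything):
  sorted[0] = $llamaD  (last char: 'D')
  sorted[1] = D$llama  (last char: 'a')
  sorted[2] = aD$llam  (last char: 'm')
  sorted[3] = amaD$ll  (last char: 'l')
  sorted[4] = lamaD$l  (last char: 'l')
  sorted[5] = llamaD$  (last char: '$')
  sorted[6] = maD$lla  (last char: 'a')
Last column: Damll$a
Original string S is at sorted index 5

Answer: Damll$a
5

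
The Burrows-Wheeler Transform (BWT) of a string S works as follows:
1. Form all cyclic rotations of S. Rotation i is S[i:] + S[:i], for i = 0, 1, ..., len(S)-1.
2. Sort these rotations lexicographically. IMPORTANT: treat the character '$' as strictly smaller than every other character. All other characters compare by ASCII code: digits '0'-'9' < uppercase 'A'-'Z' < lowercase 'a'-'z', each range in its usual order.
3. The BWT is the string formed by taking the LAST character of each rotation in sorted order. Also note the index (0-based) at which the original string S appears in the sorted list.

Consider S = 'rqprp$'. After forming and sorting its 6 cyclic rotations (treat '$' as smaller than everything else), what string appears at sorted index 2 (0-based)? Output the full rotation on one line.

Answer: prp$rq

Derivation:
All 6 rotations (rotation i = S[i:]+S[:i]):
  rot[0] = rqprp$
  rot[1] = qprp$r
  rot[2] = prp$rq
  rot[3] = rp$rqp
  rot[4] = p$rqpr
  rot[5] = $rqprp
Sorted (with $ < everything):
  sorted[0] = $rqprp
  sorted[1] = p$rqpr
  sorted[2] = prp$rq
  sorted[3] = qprp$r
  sorted[4] = rp$rqp
  sorted[5] = rqprp$
sorted[2] = prp$rq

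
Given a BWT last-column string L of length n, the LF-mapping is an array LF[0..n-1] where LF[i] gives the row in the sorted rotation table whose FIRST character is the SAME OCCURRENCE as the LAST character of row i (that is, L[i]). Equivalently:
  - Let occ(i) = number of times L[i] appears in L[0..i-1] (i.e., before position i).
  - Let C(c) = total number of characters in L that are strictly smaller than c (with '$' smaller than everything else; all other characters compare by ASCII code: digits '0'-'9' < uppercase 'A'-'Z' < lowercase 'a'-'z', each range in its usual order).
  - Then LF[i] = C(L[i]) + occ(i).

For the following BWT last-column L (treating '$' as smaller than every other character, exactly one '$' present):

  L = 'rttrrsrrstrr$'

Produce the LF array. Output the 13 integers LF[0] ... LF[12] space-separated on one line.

Answer: 1 10 11 2 3 8 4 5 9 12 6 7 0

Derivation:
Char counts: '$':1, 'r':7, 's':2, 't':3
C (first-col start): C('$')=0, C('r')=1, C('s')=8, C('t')=10
L[0]='r': occ=0, LF[0]=C('r')+0=1+0=1
L[1]='t': occ=0, LF[1]=C('t')+0=10+0=10
L[2]='t': occ=1, LF[2]=C('t')+1=10+1=11
L[3]='r': occ=1, LF[3]=C('r')+1=1+1=2
L[4]='r': occ=2, LF[4]=C('r')+2=1+2=3
L[5]='s': occ=0, LF[5]=C('s')+0=8+0=8
L[6]='r': occ=3, LF[6]=C('r')+3=1+3=4
L[7]='r': occ=4, LF[7]=C('r')+4=1+4=5
L[8]='s': occ=1, LF[8]=C('s')+1=8+1=9
L[9]='t': occ=2, LF[9]=C('t')+2=10+2=12
L[10]='r': occ=5, LF[10]=C('r')+5=1+5=6
L[11]='r': occ=6, LF[11]=C('r')+6=1+6=7
L[12]='$': occ=0, LF[12]=C('$')+0=0+0=0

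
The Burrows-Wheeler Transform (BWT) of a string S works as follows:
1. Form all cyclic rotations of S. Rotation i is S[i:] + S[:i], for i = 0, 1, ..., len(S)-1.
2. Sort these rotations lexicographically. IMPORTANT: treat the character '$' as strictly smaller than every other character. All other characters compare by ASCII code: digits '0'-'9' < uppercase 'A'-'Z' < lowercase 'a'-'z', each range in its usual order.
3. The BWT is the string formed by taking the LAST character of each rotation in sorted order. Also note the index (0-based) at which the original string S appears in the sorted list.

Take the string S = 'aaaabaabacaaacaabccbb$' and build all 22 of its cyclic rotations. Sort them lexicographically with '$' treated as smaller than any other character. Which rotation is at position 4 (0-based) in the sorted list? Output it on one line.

All 22 rotations (rotation i = S[i:]+S[:i]):
  rot[0] = aaaabaabacaaacaabccbb$
  rot[1] = aaabaabacaaacaabccbb$a
  rot[2] = aabaabacaaacaabccbb$aa
  rot[3] = abaabacaaacaabccbb$aaa
  rot[4] = baabacaaacaabccbb$aaaa
  rot[5] = aabacaaacaabccbb$aaaab
  rot[6] = abacaaacaabccbb$aaaaba
  rot[7] = bacaaacaabccbb$aaaabaa
  rot[8] = acaaacaabccbb$aaaabaab
  rot[9] = caaacaabccbb$aaaabaaba
  rot[10] = aaacaabccbb$aaaabaabac
  rot[11] = aacaabccbb$aaaabaabaca
  rot[12] = acaabccbb$aaaabaabacaa
  rot[13] = caabccbb$aaaabaabacaaa
  rot[14] = aabccbb$aaaabaabacaaac
  rot[15] = abccbb$aaaabaabacaaaca
  rot[16] = bccbb$aaaabaabacaaacaa
  rot[17] = ccbb$aaaabaabacaaacaab
  rot[18] = cbb$aaaabaabacaaacaabc
  rot[19] = bb$aaaabaabacaaacaabcc
  rot[20] = b$aaaabaabacaaacaabccb
  rot[21] = $aaaabaabacaaacaabccbb
Sorted (with $ < everything):
  sorted[0] = $aaaabaabacaaacaabccbb
  sorted[1] = aaaabaabacaaacaabccbb$
  sorted[2] = aaabaabacaaacaabccbb$a
  sorted[3] = aaacaabccbb$aaaabaabac
  sorted[4] = aabaabacaaacaabccbb$aa
  sorted[5] = aabacaaacaabccbb$aaaab
  sorted[6] = aabccbb$aaaabaabacaaac
  sorted[7] = aacaabccbb$aaaabaabaca
  sorted[8] = abaabacaaacaabccbb$aaa
  sorted[9] = abacaaacaabccbb$aaaaba
  sorted[10] = abccbb$aaaabaabacaaaca
  sorted[11] = acaaacaabccbb$aaaabaab
  sorted[12] = acaabccbb$aaaabaabacaa
  sorted[13] = b$aaaabaabacaaacaabccb
  sorted[14] = baabacaaacaabccbb$aaaa
  sorted[15] = bacaaacaabccbb$aaaabaa
  sorted[16] = bb$aaaabaabacaaacaabcc
  sorted[17] = bccbb$aaaabaabacaaacaa
  sorted[18] = caaacaabccbb$aaaabaaba
  sorted[19] = caabccbb$aaaabaabacaaa
  sorted[20] = cbb$aaaabaabacaaacaabc
  sorted[21] = ccbb$aaaabaabacaaacaab
sorted[4] = aabaabacaaacaabccbb$aa

Answer: aabaabacaaacaabccbb$aa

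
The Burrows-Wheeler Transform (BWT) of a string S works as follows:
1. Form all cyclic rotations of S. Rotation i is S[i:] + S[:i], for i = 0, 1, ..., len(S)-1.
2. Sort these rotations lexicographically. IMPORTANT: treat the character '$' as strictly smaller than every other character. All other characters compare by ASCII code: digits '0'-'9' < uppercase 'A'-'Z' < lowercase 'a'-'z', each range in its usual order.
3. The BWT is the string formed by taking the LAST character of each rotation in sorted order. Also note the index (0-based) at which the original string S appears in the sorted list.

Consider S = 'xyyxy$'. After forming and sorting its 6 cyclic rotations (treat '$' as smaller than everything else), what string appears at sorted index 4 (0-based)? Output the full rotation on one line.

All 6 rotations (rotation i = S[i:]+S[:i]):
  rot[0] = xyyxy$
  rot[1] = yyxy$x
  rot[2] = yxy$xy
  rot[3] = xy$xyy
  rot[4] = y$xyyx
  rot[5] = $xyyxy
Sorted (with $ < everything):
  sorted[0] = $xyyxy
  sorted[1] = xy$xyy
  sorted[2] = xyyxy$
  sorted[3] = y$xyyx
  sorted[4] = yxy$xy
  sorted[5] = yyxy$x
sorted[4] = yxy$xy

Answer: yxy$xy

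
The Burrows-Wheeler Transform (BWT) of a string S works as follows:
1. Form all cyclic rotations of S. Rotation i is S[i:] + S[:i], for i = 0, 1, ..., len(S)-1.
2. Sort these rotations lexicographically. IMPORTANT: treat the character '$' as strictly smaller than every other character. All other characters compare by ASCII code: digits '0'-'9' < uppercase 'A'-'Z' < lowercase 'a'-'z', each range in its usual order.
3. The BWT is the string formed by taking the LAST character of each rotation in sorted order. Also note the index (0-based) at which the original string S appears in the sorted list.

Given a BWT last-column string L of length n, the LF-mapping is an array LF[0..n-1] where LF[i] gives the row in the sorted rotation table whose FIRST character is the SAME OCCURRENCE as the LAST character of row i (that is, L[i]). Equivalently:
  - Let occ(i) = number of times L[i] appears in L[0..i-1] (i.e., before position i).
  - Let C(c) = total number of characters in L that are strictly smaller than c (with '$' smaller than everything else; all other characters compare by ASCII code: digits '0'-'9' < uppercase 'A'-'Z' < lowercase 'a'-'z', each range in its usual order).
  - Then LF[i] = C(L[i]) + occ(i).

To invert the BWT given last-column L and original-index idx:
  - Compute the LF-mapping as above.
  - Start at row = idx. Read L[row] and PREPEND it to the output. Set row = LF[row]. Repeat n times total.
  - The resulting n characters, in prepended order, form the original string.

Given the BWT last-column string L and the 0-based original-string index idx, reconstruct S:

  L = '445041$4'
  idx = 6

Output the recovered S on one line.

LF mapping: 3 4 7 1 5 2 0 6
Walk LF starting at row 6, prepending L[row]:
  step 1: row=6, L[6]='$', prepend. Next row=LF[6]=0
  step 2: row=0, L[0]='4', prepend. Next row=LF[0]=3
  step 3: row=3, L[3]='0', prepend. Next row=LF[3]=1
  step 4: row=1, L[1]='4', prepend. Next row=LF[1]=4
  step 5: row=4, L[4]='4', prepend. Next row=LF[4]=5
  step 6: row=5, L[5]='1', prepend. Next row=LF[5]=2
  step 7: row=2, L[2]='5', prepend. Next row=LF[2]=7
  step 8: row=7, L[7]='4', prepend. Next row=LF[7]=6
Reversed output: 4514404$

Answer: 4514404$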